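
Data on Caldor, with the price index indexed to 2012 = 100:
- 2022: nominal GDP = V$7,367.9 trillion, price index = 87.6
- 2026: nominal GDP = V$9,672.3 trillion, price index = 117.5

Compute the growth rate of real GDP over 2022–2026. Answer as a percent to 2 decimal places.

Deflate each year: 2022 → 7367.9/0.876 = 8410.84; 2026 → 9672.3/1.175 = 8231.74.
So real GDP changed by 8231.74/8410.84 − 1 = -0.0213, i.e. -2.13%.

-2.13%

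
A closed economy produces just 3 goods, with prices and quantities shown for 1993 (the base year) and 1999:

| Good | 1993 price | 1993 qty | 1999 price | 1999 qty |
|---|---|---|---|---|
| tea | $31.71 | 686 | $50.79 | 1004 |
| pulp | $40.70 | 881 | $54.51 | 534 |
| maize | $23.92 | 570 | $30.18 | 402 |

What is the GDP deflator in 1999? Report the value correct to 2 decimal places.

145.97

Nominal GDP 1999 = 50.79·1004 + 54.51·534 + 30.18·402 = 92233.86.
Real GDP 1999 (at 1993 prices) = 31.71·1004 + 40.70·534 + 23.92·402 = 63186.48.
Deflator = Nominal/Real × 100 = 92233.86/63186.48 × 100 = 145.971.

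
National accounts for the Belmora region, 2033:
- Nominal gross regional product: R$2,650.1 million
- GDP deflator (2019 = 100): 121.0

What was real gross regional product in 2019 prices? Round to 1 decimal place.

R$2,190.2 million

Real gross regional product = Nominal / (GDP deflator/100) = 2650.1 / 1.210 = 2190.17.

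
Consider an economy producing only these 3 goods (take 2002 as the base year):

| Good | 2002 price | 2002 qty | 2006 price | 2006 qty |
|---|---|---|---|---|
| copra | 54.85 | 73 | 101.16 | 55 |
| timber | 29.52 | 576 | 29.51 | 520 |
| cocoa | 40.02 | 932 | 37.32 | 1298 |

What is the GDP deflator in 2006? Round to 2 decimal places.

Nominal GDP 2006 = 101.16·55 + 29.51·520 + 37.32·1298 = 69350.36.
Real GDP 2006 (at 2002 prices) = 54.85·55 + 29.52·520 + 40.02·1298 = 70313.11.
Deflator = Nominal/Real × 100 = 69350.36/70313.11 × 100 = 98.631.

98.63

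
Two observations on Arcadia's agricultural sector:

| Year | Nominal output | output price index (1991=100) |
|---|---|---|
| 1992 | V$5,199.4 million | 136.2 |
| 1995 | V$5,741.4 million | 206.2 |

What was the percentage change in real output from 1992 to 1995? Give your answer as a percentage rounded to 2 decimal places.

-27.06%

Real output 1992 = 5199.4 / 1.362 = 3817.47.
Real output 1995 = 5741.4 / 2.062 = 2784.38.
Real growth = 2784.38 / 3817.47 − 1 = -0.2706.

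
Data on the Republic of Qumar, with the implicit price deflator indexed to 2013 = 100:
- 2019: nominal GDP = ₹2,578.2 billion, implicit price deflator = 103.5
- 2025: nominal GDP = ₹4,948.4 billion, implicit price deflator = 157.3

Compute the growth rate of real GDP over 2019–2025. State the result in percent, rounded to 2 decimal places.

Real GDP 2019 = 2578.2 / 1.035 = 2491.01.
Real GDP 2025 = 4948.4 / 1.573 = 3145.84.
Real growth = 3145.84 / 2491.01 − 1 = 0.2629.

26.29%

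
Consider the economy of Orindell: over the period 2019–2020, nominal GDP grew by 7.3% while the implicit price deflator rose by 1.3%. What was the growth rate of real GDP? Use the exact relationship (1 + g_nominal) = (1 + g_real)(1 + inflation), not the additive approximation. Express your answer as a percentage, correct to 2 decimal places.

5.92%

(1 + g_nom) = (1 + g_real)(1 + π), so g_real = 1.0730 / 1.0130 − 1 = 0.05923.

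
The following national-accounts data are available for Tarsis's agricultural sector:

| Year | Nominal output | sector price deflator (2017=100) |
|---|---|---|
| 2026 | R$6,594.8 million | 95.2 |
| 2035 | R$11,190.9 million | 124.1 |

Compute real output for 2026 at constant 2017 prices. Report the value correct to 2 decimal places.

R$6,927.31 million

Real output = Nominal / (sector price deflator/100) = 6594.8 / 0.952 = 6927.31.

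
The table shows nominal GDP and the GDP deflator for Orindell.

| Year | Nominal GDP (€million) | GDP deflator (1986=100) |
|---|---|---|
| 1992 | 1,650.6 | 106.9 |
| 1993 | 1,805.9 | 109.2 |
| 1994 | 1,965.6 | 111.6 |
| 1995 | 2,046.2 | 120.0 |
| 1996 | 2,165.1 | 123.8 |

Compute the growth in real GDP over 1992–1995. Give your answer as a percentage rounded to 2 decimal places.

Real GDP 1992 = 1650.6/1.069 = 1544.06.
Real GDP 1995 = 2046.2/1.200 = 1705.17.
Change = 1705.17/1544.06 − 1 = 0.1043.

10.43%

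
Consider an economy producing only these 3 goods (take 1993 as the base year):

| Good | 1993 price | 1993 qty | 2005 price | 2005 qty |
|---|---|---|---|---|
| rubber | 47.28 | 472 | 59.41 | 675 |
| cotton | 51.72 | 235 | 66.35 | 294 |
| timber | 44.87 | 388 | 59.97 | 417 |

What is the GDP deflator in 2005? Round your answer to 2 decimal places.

Nominal GDP 2005 = 59.41·675 + 66.35·294 + 59.97·417 = 84616.14.
Real GDP 2005 (at 1993 prices) = 47.28·675 + 51.72·294 + 44.87·417 = 65830.47.
Deflator = Nominal/Real × 100 = 84616.14/65830.47 × 100 = 128.536.

128.54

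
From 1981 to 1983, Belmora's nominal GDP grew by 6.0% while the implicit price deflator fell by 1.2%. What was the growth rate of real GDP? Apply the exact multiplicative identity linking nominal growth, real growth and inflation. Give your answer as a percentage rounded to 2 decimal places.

7.29%

(1 + g_nom) = (1 + g_real)(1 + π), so g_real = 1.0600 / 0.9880 − 1 = 0.07287.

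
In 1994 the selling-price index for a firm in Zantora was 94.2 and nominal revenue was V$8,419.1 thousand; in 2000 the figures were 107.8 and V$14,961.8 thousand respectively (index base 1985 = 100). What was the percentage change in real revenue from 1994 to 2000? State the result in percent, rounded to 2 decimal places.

55.29%

Real revenue 1994 = 8419.1 / 0.942 = 8937.47.
Real revenue 2000 = 14961.8 / 1.078 = 13879.22.
Real growth = 13879.22 / 8937.47 − 1 = 0.5529.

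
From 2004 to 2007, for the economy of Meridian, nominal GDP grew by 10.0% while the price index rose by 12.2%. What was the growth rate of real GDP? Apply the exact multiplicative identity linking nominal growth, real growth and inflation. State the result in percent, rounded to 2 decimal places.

-1.96%

(1 + g_nom) = (1 + g_real)(1 + π), so g_real = 1.1000 / 1.1220 − 1 = -0.01961.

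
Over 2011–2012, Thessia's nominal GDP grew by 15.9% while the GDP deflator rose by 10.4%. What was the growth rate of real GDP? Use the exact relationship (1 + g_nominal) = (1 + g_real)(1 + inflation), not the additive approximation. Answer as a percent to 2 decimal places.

(1 + g_nom) = (1 + g_real)(1 + π), so g_real = 1.1590 / 1.1040 − 1 = 0.04982.

4.98%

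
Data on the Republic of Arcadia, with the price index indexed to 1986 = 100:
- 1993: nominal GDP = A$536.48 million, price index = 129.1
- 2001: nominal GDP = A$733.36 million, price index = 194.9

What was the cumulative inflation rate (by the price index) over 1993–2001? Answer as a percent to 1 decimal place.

51.0%

Price-level change = 194.9 / 129.1 − 1 = 0.5097.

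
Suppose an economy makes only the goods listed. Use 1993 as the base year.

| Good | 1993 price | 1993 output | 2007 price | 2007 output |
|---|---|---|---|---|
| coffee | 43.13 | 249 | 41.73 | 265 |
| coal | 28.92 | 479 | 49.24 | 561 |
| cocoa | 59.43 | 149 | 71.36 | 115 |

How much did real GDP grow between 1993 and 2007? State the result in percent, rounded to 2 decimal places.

Real GDP 1993 = Nominal GDP 1993 = 43.13·249 + 28.92·479 + 59.43·149 = 33447.12.
Real GDP 2007 (at 1993 prices) = 43.13·265 + 28.92·561 + 59.43·115 = 34488.02.
Real growth = 34488.02/33447.12 − 1 = 0.0311.

3.11%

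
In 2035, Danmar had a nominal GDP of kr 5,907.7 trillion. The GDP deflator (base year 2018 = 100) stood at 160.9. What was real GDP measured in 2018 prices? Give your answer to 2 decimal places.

Real GDP = Nominal / (GDP deflator/100) = 5907.7 / 1.609 = 3671.66.

kr 3,671.66 trillion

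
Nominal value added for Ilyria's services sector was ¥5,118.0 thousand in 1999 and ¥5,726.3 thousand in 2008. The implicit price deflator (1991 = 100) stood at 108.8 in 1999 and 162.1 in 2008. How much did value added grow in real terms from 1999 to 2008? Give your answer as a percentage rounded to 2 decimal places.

-24.90%

Deflate each year: 1999 → 5118.0/1.088 = 4704.04; 2008 → 5726.3/1.621 = 3532.57.
So real value added changed by 3532.57/4704.04 − 1 = -0.2490, i.e. -24.90%.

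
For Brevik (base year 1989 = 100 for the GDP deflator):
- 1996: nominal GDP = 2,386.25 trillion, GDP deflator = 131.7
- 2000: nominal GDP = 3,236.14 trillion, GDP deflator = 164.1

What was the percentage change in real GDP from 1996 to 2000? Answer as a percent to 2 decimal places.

Real GDP 1996 = 2386.25 / 1.317 = 1811.88.
Real GDP 2000 = 3236.14 / 1.641 = 1972.05.
Real growth = 1972.05 / 1811.88 − 1 = 0.0884.

8.84%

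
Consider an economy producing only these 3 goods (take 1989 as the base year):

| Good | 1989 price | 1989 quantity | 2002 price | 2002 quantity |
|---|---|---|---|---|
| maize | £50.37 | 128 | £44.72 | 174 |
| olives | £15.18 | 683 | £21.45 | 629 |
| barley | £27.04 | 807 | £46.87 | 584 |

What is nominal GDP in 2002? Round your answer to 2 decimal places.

£48645.41

Nominal GDP 2002 = Σ (p_2002 × q_2002) = 44.72·174 + 21.45·629 + 46.87·584 = 48645.41.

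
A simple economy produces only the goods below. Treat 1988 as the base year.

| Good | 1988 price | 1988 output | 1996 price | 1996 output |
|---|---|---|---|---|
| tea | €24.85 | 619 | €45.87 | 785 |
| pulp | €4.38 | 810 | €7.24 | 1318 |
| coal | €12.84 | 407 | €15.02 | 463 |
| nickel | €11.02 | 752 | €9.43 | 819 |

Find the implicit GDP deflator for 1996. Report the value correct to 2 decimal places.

149.63

Nominal GDP 1996 = 45.87·785 + 7.24·1318 + 15.02·463 + 9.43·819 = 60227.70.
Real GDP 1996 (at 1988 prices) = 24.85·785 + 4.38·1318 + 12.84·463 + 11.02·819 = 40250.39.
Deflator = Nominal/Real × 100 = 60227.70/40250.39 × 100 = 149.633.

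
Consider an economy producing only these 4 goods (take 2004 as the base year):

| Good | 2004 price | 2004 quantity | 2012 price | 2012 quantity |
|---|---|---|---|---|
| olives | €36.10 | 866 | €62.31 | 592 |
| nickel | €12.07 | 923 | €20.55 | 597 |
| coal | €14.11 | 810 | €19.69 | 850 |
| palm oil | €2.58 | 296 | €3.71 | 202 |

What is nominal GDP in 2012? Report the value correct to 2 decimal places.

€66641.79

Nominal GDP 2012 = Σ (p_2012 × q_2012) = 62.31·592 + 20.55·597 + 19.69·850 + 3.71·202 = 66641.79.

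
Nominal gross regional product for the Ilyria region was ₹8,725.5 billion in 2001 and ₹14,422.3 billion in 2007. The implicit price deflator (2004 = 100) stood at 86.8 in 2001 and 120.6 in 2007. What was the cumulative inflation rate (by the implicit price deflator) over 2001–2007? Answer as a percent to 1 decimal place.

Price-level change = 120.6 / 86.8 − 1 = 0.3894.

38.9%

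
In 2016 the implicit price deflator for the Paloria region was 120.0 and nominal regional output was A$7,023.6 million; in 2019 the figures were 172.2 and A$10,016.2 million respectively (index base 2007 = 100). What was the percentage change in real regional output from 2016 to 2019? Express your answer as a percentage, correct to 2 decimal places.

-0.62%

Deflate each year: 2016 → 7023.6/1.200 = 5853.00; 2019 → 10016.2/1.722 = 5816.61.
So real regional output changed by 5816.61/5853.00 − 1 = -0.0062, i.e. -0.62%.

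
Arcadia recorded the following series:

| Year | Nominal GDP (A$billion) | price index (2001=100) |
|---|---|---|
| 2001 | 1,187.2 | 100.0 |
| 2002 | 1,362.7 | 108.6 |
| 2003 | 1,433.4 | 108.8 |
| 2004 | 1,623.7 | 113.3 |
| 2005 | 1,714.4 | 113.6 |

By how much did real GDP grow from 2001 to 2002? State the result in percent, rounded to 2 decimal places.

5.69%

Real GDP 2001 = 1187.2/1.000 = 1187.20.
Real GDP 2002 = 1362.7/1.086 = 1254.79.
Change = 1254.79/1187.20 − 1 = 0.0569.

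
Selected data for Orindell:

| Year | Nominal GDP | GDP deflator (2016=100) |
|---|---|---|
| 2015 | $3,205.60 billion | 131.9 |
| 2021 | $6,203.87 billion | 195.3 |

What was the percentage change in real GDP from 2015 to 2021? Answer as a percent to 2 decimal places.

Deflate each year: 2015 → 3205.60/1.319 = 2430.33; 2021 → 6203.87/1.953 = 3176.58.
So real GDP changed by 3176.58/2430.33 − 1 = 0.3071, i.e. 30.71%.

30.71%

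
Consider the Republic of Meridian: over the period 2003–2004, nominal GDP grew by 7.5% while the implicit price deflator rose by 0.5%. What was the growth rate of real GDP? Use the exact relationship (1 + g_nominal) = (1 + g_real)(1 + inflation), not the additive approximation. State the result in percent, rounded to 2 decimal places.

6.97%

(1 + g_nom) = (1 + g_real)(1 + π), so g_real = 1.0750 / 1.0050 − 1 = 0.06965.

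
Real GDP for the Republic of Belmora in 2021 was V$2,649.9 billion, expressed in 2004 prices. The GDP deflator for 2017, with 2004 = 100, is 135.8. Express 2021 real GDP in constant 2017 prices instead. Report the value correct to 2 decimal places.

V$3,598.56 billion

Real GDP in 2017 prices = Real GDP in 2004 prices × (P_2017/P_2004) = 2649.9 × 1.358 = 3598.56.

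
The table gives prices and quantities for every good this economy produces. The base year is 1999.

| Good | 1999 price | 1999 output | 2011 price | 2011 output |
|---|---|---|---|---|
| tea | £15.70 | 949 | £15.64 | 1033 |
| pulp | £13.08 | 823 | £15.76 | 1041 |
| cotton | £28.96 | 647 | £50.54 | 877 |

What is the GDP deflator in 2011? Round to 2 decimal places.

139.20

Nominal GDP 2011 = 15.64·1033 + 15.76·1041 + 50.54·877 = 76885.86.
Real GDP 2011 (at 1999 prices) = 15.70·1033 + 13.08·1041 + 28.96·877 = 55232.30.
Deflator = Nominal/Real × 100 = 76885.86/55232.30 × 100 = 139.205.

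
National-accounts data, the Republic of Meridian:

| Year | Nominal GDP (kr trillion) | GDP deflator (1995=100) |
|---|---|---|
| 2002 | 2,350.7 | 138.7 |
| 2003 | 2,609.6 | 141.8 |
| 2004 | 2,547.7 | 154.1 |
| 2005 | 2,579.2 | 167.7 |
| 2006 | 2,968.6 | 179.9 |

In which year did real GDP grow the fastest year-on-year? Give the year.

2003

2003: real = 2609.6/1.418 = 1840.34; growth vs 2002 (1694.81) = 8.59%.
2004: real = 2547.7/1.541 = 1653.28; growth vs 2003 (1840.34) = -10.16%.
2005: real = 2579.2/1.677 = 1537.98; growth vs 2004 (1653.28) = -6.97%.
2006: real = 2968.6/1.799 = 1650.14; growth vs 2005 (1537.98) = 7.29%.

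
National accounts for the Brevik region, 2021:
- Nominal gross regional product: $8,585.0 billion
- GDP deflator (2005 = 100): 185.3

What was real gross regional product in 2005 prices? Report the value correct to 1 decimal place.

$4,633.0 billion

Real gross regional product = Nominal / (GDP deflator/100) = 8585.0 / 1.853 = 4633.03.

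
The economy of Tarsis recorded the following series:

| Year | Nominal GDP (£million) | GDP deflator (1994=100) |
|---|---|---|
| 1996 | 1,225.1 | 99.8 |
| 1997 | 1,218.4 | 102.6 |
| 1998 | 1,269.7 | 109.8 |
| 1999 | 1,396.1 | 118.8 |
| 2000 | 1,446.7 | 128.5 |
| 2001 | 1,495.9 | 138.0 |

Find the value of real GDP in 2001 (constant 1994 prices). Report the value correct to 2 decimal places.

£1,083.99 million

Real GDP 2001 = 1495.9 / 1.380 = 1083.99.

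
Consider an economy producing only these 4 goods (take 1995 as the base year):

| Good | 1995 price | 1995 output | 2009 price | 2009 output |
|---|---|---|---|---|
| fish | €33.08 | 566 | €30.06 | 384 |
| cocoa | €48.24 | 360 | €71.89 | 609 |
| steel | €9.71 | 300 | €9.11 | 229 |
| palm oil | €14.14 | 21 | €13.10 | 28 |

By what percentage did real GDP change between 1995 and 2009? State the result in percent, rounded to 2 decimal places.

Real GDP 1995 = Nominal GDP 1995 = 33.08·566 + 48.24·360 + 9.71·300 + 14.14·21 = 39299.62.
Real GDP 2009 (at 1995 prices) = 33.08·384 + 48.24·609 + 9.71·229 + 14.14·28 = 44700.39.
Real growth = 44700.39/39299.62 − 1 = 0.1374.

13.74%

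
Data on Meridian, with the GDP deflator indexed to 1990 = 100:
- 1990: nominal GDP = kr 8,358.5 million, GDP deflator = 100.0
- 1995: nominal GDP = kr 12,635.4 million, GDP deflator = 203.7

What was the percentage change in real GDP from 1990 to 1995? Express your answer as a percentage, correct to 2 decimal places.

Real GDP 1990 = 8358.5 / 1.000 = 8358.50.
Real GDP 1995 = 12635.4 / 2.037 = 6202.95.
Real growth = 6202.95 / 8358.50 − 1 = -0.2579.

-25.79%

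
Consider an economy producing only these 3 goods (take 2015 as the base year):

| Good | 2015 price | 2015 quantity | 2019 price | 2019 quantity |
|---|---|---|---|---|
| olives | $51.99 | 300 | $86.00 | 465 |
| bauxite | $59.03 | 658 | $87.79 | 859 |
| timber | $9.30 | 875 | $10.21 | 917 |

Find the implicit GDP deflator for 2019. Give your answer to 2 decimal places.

149.58

Nominal GDP 2019 = 86.00·465 + 87.79·859 + 10.21·917 = 124764.18.
Real GDP 2019 (at 2015 prices) = 51.99·465 + 59.03·859 + 9.30·917 = 83410.22.
Deflator = Nominal/Real × 100 = 124764.18/83410.22 × 100 = 149.579.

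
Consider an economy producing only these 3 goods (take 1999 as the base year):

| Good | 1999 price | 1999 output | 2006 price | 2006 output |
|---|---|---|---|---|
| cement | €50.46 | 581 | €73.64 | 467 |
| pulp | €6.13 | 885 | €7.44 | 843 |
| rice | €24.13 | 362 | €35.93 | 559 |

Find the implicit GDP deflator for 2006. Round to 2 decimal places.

143.88

Nominal GDP 2006 = 73.64·467 + 7.44·843 + 35.93·559 = 60746.67.
Real GDP 2006 (at 1999 prices) = 50.46·467 + 6.13·843 + 24.13·559 = 42221.08.
Deflator = Nominal/Real × 100 = 60746.67/42221.08 × 100 = 143.878.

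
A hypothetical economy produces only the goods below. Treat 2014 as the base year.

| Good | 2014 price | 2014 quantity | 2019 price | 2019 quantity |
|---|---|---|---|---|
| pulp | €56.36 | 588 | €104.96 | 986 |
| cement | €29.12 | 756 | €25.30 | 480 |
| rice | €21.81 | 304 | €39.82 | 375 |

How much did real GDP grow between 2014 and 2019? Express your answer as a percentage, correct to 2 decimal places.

Real GDP 2014 = Nominal GDP 2014 = 56.36·588 + 29.12·756 + 21.81·304 = 61784.64.
Real GDP 2019 (at 2014 prices) = 56.36·986 + 29.12·480 + 21.81·375 = 77727.31.
Real growth = 77727.31/61784.64 − 1 = 0.2580.

25.80%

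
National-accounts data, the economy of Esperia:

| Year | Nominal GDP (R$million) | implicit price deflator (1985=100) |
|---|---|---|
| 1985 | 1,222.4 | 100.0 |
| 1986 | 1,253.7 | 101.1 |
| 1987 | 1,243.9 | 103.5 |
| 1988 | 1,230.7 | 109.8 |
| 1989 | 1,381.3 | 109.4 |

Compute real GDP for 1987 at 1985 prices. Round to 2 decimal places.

Real GDP 1987 = 1243.9 / 1.035 = 1201.84.

R$1,201.84 million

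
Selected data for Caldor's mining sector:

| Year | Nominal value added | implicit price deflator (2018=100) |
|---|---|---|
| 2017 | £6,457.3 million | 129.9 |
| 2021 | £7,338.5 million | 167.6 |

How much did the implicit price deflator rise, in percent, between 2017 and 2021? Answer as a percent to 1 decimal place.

Price-level change = 167.6 / 129.9 − 1 = 0.2902.

29.0%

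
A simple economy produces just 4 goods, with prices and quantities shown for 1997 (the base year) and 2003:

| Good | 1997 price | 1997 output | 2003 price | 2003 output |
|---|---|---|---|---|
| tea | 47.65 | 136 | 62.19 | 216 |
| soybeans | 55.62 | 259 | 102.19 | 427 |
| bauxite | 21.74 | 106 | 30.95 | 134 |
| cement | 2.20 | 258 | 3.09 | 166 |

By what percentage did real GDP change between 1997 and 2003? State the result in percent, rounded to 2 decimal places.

57.09%

Real GDP 1997 = Nominal GDP 1997 = 47.65·136 + 55.62·259 + 21.74·106 + 2.20·258 = 23758.02.
Real GDP 2003 (at 1997 prices) = 47.65·216 + 55.62·427 + 21.74·134 + 2.20·166 = 37320.50.
Real growth = 37320.50/23758.02 − 1 = 0.5709.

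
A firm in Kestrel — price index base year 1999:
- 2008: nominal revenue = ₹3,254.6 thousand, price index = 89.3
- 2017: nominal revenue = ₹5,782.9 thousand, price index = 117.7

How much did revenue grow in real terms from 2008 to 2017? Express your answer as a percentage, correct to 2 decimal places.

34.81%

Deflate each year: 2008 → 3254.6/0.893 = 3644.57; 2017 → 5782.9/1.177 = 4913.25.
So real revenue changed by 4913.25/3644.57 − 1 = 0.3481, i.e. 34.81%.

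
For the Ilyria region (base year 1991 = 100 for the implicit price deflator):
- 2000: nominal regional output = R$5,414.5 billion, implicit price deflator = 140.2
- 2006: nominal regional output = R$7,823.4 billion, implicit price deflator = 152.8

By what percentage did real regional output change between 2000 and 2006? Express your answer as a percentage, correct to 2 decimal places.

Deflate each year: 2000 → 5414.5/1.402 = 3861.98; 2006 → 7823.4/1.528 = 5120.03.
So real regional output changed by 5120.03/3861.98 − 1 = 0.3258, i.e. 32.58%.

32.58%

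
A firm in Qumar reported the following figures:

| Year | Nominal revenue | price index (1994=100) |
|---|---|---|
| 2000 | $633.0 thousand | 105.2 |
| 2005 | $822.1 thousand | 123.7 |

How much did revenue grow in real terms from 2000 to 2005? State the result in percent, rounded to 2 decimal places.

Real revenue 2000 = 633.0 / 1.052 = 601.71.
Real revenue 2005 = 822.1 / 1.237 = 664.59.
Real growth = 664.59 / 601.71 − 1 = 0.1045.

10.45%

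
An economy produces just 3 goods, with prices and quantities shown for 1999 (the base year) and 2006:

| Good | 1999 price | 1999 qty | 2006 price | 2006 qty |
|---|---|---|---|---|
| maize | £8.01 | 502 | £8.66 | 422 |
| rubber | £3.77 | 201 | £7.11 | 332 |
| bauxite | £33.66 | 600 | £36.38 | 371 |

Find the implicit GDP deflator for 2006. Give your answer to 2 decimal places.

Nominal GDP 2006 = 8.66·422 + 7.11·332 + 36.38·371 = 19512.02.
Real GDP 2006 (at 1999 prices) = 8.01·422 + 3.77·332 + 33.66·371 = 17119.72.
Deflator = Nominal/Real × 100 = 19512.02/17119.72 × 100 = 113.974.

113.97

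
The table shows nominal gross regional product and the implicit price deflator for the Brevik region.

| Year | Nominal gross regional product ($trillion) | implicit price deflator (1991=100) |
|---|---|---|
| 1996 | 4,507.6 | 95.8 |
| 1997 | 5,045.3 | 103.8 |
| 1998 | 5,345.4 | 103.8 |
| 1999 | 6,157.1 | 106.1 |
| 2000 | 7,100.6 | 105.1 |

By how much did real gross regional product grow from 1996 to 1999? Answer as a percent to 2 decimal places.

23.33%

Real gross regional product 1996 = 4507.6/0.958 = 4705.22.
Real gross regional product 1999 = 6157.1/1.061 = 5803.11.
Change = 5803.11/4705.22 − 1 = 0.2333.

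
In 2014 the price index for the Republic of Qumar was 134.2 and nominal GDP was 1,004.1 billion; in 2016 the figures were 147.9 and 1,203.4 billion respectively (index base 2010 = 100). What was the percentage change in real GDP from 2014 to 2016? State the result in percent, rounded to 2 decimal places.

8.75%

Real GDP 2014 = 1004.1 / 1.342 = 748.21.
Real GDP 2016 = 1203.4 / 1.479 = 813.66.
Real growth = 813.66 / 748.21 − 1 = 0.0875.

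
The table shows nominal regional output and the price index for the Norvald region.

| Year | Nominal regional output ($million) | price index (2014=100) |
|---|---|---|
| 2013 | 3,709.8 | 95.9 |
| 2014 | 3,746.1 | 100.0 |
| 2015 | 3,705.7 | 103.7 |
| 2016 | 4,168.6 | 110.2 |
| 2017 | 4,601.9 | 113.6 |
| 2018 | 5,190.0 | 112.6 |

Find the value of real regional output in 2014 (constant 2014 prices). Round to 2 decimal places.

$3,746.10 million

Real regional output 2014 = 3746.1 / 1.000 = 3746.10.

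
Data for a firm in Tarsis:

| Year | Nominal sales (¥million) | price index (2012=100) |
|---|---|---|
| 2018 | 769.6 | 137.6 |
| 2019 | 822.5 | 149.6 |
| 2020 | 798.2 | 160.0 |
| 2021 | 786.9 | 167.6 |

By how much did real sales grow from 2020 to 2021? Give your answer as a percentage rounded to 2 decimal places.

-5.89%

Real sales 2020 = 798.2/1.600 = 498.88.
Real sales 2021 = 786.9/1.676 = 469.51.
Change = 469.51/498.88 − 1 = -0.0589.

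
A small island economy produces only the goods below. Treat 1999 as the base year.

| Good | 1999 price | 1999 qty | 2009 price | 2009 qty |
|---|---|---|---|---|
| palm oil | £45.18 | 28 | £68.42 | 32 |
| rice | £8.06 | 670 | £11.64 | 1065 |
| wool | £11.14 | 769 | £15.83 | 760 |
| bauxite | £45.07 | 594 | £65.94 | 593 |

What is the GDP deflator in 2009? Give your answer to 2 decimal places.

145.32

Nominal GDP 2009 = 68.42·32 + 11.64·1065 + 15.83·760 + 65.94·593 = 65719.26.
Real GDP 2009 (at 1999 prices) = 45.18·32 + 8.06·1065 + 11.14·760 + 45.07·593 = 45222.57.
Deflator = Nominal/Real × 100 = 65719.26/45222.57 × 100 = 145.324.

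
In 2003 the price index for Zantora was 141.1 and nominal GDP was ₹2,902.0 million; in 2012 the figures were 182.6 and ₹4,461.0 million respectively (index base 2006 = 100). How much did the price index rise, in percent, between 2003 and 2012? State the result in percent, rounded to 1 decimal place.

Price-level change = 182.6 / 141.1 − 1 = 0.2941.

29.4%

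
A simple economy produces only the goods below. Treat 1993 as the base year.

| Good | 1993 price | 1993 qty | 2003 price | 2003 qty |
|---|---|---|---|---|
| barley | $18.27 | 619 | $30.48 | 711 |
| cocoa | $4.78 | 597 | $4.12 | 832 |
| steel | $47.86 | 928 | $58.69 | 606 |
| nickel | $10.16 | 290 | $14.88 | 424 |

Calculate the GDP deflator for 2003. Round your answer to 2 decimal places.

133.21

Nominal GDP 2003 = 30.48·711 + 4.12·832 + 58.69·606 + 14.88·424 = 66974.38.
Real GDP 2003 (at 1993 prices) = 18.27·711 + 4.78·832 + 47.86·606 + 10.16·424 = 50277.93.
Deflator = Nominal/Real × 100 = 66974.38/50277.93 × 100 = 133.208.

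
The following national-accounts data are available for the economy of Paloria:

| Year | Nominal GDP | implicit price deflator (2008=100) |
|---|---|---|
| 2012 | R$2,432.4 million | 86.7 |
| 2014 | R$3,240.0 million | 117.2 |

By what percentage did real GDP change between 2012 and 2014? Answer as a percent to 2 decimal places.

Real GDP 2012 = 2432.4 / 0.867 = 2805.54.
Real GDP 2014 = 3240.0 / 1.172 = 2764.51.
Real growth = 2764.51 / 2805.54 − 1 = -0.0146.

-1.46%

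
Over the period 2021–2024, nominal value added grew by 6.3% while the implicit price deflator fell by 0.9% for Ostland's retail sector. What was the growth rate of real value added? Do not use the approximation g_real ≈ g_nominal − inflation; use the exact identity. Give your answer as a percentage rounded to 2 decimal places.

(1 + g_nom) = (1 + g_real)(1 + π), so g_real = 1.0630 / 0.9910 − 1 = 0.07265.

7.27%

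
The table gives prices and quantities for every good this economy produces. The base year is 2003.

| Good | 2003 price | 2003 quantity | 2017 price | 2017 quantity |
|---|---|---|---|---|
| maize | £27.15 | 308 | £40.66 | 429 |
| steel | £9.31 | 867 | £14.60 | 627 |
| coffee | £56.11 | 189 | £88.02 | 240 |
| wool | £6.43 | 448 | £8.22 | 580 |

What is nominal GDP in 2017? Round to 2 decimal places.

Nominal GDP 2017 = Σ (p_2017 × q_2017) = 40.66·429 + 14.60·627 + 88.02·240 + 8.22·580 = 52489.74.

£52489.74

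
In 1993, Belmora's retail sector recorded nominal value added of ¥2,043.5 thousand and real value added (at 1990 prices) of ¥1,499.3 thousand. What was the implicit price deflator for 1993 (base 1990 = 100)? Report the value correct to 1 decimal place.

136.3

implicit price deflator = (Nominal / Real) × 100 = 2043.5 / 1499.3 × 100 = 136.30.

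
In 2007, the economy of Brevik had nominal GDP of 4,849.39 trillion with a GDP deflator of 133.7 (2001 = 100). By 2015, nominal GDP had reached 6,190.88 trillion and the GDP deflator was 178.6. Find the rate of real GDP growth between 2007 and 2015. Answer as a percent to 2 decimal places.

Real GDP 2007 = 4849.39 / 1.337 = 3627.07.
Real GDP 2015 = 6190.88 / 1.786 = 3466.34.
Real growth = 3466.34 / 3627.07 − 1 = -0.0443.

-4.43%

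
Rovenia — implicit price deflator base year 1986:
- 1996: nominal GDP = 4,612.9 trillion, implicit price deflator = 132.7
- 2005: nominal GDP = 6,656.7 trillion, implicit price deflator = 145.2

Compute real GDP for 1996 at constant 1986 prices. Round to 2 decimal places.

3,476.19 trillion

Real GDP = Nominal / (implicit price deflator/100) = 4612.9 / 1.327 = 3476.19.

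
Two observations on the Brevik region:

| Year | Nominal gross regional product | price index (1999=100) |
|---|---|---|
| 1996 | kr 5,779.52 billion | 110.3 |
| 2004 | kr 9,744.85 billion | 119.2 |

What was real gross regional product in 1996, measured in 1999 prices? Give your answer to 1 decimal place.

Real gross regional product = Nominal / (price index/100) = 5779.52 / 1.103 = 5239.82.

kr 5,239.8 billion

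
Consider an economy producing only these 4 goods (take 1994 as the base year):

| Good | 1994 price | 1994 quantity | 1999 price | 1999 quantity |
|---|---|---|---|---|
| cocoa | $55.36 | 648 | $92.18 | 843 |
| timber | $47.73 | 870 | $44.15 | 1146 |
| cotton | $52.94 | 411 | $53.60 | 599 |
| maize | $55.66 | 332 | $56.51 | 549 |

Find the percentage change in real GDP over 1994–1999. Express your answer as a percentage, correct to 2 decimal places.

Real GDP 1994 = Nominal GDP 1994 = 55.36·648 + 47.73·870 + 52.94·411 + 55.66·332 = 117635.84.
Real GDP 1999 (at 1994 prices) = 55.36·843 + 47.73·1146 + 52.94·599 + 55.66·549 = 163635.46.
Real growth = 163635.46/117635.84 − 1 = 0.3910.

39.10%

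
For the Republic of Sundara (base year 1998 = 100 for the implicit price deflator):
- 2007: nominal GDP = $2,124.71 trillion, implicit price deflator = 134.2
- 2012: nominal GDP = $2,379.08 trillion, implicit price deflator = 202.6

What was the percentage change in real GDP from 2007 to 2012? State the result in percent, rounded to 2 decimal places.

Real GDP 2007 = 2124.71 / 1.342 = 1583.24.
Real GDP 2012 = 2379.08 / 2.026 = 1174.27.
Real growth = 1174.27 / 1583.24 − 1 = -0.2583.

-25.83%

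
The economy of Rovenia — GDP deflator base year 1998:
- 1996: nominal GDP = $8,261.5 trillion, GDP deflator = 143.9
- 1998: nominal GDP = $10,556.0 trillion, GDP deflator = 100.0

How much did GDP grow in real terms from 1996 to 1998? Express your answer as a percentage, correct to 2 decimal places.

Deflate each year: 1996 → 8261.5/1.439 = 5741.14; 1998 → 10556.0/1.000 = 10556.00.
So real GDP changed by 10556.00/5741.14 − 1 = 0.8387, i.e. 83.87%.

83.87%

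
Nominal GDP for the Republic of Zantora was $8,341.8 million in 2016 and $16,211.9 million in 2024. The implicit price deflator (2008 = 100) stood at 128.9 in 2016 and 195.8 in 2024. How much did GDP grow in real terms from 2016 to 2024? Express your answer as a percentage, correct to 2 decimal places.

27.94%

Deflate each year: 2016 → 8341.8/1.289 = 6471.53; 2024 → 16211.9/1.958 = 8279.83.
So real GDP changed by 8279.83/6471.53 − 1 = 0.2794, i.e. 27.94%.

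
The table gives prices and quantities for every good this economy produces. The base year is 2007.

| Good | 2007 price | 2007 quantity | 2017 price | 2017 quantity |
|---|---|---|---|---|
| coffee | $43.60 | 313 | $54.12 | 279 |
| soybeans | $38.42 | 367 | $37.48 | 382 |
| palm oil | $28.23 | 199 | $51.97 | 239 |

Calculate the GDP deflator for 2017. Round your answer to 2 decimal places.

Nominal GDP 2017 = 54.12·279 + 37.48·382 + 51.97·239 = 41837.67.
Real GDP 2017 (at 2007 prices) = 43.60·279 + 38.42·382 + 28.23·239 = 33587.81.
Deflator = Nominal/Real × 100 = 41837.67/33587.81 × 100 = 124.562.

124.56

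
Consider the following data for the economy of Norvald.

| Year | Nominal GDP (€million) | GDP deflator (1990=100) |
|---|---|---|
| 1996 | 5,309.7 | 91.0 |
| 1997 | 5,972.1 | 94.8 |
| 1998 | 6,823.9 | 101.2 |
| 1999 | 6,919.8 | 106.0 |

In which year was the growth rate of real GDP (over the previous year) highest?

1997: real = 5972.1/0.948 = 6299.68; growth vs 1996 (5834.84) = 7.97%.
1998: real = 6823.9/1.012 = 6742.98; growth vs 1997 (6299.68) = 7.04%.
1999: real = 6919.8/1.060 = 6528.11; growth vs 1998 (6742.98) = -3.19%.

1997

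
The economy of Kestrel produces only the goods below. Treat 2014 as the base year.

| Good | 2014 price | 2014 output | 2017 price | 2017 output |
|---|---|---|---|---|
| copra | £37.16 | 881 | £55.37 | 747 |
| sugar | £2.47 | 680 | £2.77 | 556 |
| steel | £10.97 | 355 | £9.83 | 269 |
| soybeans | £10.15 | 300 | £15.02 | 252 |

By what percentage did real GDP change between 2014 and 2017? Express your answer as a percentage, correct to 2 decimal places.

-16.24%

Real GDP 2014 = Nominal GDP 2014 = 37.16·881 + 2.47·680 + 10.97·355 + 10.15·300 = 41356.91.
Real GDP 2017 (at 2014 prices) = 37.16·747 + 2.47·556 + 10.97·269 + 10.15·252 = 34640.57.
Real growth = 34640.57/41356.91 − 1 = -0.1624.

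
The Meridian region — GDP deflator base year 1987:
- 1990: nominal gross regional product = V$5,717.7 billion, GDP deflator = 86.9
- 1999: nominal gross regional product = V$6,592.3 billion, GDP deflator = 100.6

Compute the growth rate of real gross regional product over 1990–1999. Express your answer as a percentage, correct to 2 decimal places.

Deflate each year: 1990 → 5717.7/0.869 = 6579.63; 1999 → 6592.3/1.006 = 6552.98.
So real gross regional product changed by 6552.98/6579.63 − 1 = -0.0041, i.e. -0.41%.

-0.41%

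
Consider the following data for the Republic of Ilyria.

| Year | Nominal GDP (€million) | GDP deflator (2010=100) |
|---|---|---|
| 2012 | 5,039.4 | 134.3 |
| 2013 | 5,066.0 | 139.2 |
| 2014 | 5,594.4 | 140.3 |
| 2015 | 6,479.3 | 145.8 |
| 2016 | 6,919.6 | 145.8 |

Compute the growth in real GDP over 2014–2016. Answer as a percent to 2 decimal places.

Real GDP 2014 = 5594.4/1.403 = 3987.46.
Real GDP 2016 = 6919.6/1.458 = 4745.95.
Change = 4745.95/3987.46 − 1 = 0.1902.

19.02%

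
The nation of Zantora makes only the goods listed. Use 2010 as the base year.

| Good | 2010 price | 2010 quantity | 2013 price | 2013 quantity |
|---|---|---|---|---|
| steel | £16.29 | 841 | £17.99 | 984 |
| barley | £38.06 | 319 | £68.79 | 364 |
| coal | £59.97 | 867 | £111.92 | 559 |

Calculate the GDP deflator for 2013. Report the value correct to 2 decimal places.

166.08

Nominal GDP 2013 = 17.99·984 + 68.79·364 + 111.92·559 = 105305.00.
Real GDP 2013 (at 2010 prices) = 16.29·984 + 38.06·364 + 59.97·559 = 63406.43.
Deflator = Nominal/Real × 100 = 105305.00/63406.43 × 100 = 166.079.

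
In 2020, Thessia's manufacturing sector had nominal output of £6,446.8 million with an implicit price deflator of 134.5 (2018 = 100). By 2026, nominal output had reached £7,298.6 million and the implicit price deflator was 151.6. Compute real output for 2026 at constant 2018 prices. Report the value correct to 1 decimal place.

£4,814.4 million

Real output = Nominal / (implicit price deflator/100) = 7298.6 / 1.516 = 4814.38.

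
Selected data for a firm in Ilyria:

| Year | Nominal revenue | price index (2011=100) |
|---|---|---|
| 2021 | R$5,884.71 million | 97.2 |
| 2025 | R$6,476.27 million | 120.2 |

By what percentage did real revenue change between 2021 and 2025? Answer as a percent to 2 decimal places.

-11.01%

Deflate each year: 2021 → 5884.71/0.972 = 6054.23; 2025 → 6476.27/1.202 = 5387.91.
So real revenue changed by 5387.91/6054.23 − 1 = -0.1101, i.e. -11.01%.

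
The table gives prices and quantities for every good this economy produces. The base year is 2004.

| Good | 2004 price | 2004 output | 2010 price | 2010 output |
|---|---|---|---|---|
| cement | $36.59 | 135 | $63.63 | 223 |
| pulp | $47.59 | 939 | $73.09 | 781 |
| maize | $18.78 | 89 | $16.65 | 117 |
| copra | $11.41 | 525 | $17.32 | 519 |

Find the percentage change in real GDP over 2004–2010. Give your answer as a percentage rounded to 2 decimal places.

Real GDP 2004 = Nominal GDP 2004 = 36.59·135 + 47.59·939 + 18.78·89 + 11.41·525 = 57288.33.
Real GDP 2010 (at 2004 prices) = 36.59·223 + 47.59·781 + 18.78·117 + 11.41·519 = 53446.41.
Real growth = 53446.41/57288.33 − 1 = -0.0671.

-6.71%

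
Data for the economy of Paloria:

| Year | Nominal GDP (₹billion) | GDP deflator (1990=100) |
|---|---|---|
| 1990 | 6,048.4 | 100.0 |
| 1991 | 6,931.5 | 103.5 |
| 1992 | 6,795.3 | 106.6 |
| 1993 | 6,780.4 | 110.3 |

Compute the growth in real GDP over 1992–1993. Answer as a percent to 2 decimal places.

Real GDP 1992 = 6795.3/1.066 = 6374.58.
Real GDP 1993 = 6780.4/1.103 = 6147.23.
Change = 6147.23/6374.58 − 1 = -0.0357.

-3.57%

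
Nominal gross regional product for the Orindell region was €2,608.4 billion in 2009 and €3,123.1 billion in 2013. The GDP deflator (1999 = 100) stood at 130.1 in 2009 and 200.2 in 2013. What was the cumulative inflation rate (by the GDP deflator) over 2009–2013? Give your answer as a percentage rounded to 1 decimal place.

53.9%

Price-level change = 200.2 / 130.1 − 1 = 0.5388.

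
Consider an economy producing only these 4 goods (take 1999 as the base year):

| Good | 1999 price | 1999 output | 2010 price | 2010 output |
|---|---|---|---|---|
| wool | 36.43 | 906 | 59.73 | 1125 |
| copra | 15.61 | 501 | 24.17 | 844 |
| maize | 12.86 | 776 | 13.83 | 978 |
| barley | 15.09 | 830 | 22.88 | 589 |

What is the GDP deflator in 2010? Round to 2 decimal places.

Nominal GDP 2010 = 59.73·1125 + 24.17·844 + 13.83·978 + 22.88·589 = 114597.79.
Real GDP 2010 (at 1999 prices) = 36.43·1125 + 15.61·844 + 12.86·978 + 15.09·589 = 75623.68.
Deflator = Nominal/Real × 100 = 114597.79/75623.68 × 100 = 151.537.

151.54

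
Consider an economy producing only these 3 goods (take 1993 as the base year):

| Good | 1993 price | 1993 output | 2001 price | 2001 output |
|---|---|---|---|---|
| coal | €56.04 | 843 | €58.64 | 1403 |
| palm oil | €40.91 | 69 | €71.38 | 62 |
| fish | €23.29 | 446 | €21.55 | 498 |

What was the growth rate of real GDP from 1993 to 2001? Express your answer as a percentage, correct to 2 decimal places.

Real GDP 1993 = Nominal GDP 1993 = 56.04·843 + 40.91·69 + 23.29·446 = 60451.85.
Real GDP 2001 (at 1993 prices) = 56.04·1403 + 40.91·62 + 23.29·498 = 92758.96.
Real growth = 92758.96/60451.85 − 1 = 0.5344.

53.44%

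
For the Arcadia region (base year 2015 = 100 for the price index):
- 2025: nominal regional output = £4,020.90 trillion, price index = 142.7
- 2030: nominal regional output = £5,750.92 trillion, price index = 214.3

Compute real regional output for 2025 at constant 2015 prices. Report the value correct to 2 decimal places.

£2,817.73 trillion

Real regional output = Nominal / (price index/100) = 4020.90 / 1.427 = 2817.73.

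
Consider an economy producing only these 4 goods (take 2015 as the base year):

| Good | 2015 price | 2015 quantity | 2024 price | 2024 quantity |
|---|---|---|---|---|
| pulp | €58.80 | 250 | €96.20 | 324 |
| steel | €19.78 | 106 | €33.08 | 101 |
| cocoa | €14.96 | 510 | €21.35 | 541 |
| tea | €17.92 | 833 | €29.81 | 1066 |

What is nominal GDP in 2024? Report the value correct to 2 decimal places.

Nominal GDP 2024 = Σ (p_2024 × q_2024) = 96.20·324 + 33.08·101 + 21.35·541 + 29.81·1066 = 77837.69.

€77837.69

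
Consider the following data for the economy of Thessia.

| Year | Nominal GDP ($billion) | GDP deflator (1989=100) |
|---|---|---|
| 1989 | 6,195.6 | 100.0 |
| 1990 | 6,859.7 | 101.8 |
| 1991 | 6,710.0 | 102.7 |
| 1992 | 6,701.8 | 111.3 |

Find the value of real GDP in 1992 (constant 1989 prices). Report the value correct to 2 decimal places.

Real GDP 1992 = 6701.8 / 1.113 = 6021.38.

$6,021.38 billion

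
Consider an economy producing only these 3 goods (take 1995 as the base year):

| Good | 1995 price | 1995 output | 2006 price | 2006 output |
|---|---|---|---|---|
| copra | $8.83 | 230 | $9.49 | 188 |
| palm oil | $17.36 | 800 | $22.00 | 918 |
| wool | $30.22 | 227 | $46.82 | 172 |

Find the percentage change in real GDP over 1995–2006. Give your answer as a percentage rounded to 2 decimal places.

Real GDP 1995 = Nominal GDP 1995 = 8.83·230 + 17.36·800 + 30.22·227 = 22778.84.
Real GDP 2006 (at 1995 prices) = 8.83·188 + 17.36·918 + 30.22·172 = 22794.36.
Real growth = 22794.36/22778.84 − 1 = 0.0007.

0.07%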